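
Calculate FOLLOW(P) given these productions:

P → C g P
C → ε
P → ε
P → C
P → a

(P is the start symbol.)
{ $ }

P is the start symbol, so $ ∈ FOLLOW(P).
In P → C g P: P is at the end; this adds FOLLOW(P) to itself — nothing new

Taking the union: FOLLOW(P) = { $ }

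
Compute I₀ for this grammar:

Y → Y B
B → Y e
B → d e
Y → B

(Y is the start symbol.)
First, augment the grammar with Y' → Y
I₀ = CLOSURE({ [Y' → . Y] }):
  [Y' → . Y] has the dot before Y: add [Y → . Y B], [Y → . B]
  [Y → . B] has the dot before B: add [B → . Y e], [B → . d e]
No further items can be added.

I₀ = { [B → . Y e], [B → . d e], [Y → . B], [Y → . Y B], [Y' → . Y] }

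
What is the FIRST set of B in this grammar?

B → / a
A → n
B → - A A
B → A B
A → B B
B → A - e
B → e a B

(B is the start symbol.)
FIRST sets of the other non-terminals involved (by the same procedure, iterated to a fixed point):
  FIRST(A) = { '-', '/', 'e', 'n' }

From B → / a:
  - '/' is a terminal: add '/' and stop
From B → - A A:
  - '-' is a terminal: add '-' and stop
From B → A B:
  - A is a non-terminal: add FIRST(A) \ {ε} = { '-', '/', 'e', 'n' }
    A is not nullable, so stop
From B → A - e:
  - A is a non-terminal: add FIRST(A) \ {ε} = { '-', '/', 'e', 'n' }
    A is not nullable, so stop
From B → e a B:
  - e is a terminal: add 'e' and stop

Collecting: FIRST(B) = { '-', '/', 'e', 'n' }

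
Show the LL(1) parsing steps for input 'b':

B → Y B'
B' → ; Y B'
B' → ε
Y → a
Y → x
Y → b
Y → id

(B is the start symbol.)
LL(1) parsing maintains a stack (initially the start symbol over $) and the input. At each step: if the stack top is a terminal, match it against the current input token; if it is a non-terminal N, replace it with the RHS of M[N, lookahead] (the unique production whose predict set contains the lookahead).

Stack is shown with the top on the left.

Stack   Input  Action
---------------------
B $     b $    output B → Y B'
Y B' $  b $    output Y → b
b B' $  b $    match 'b'
B' $    $      output B' → ε
$       $      accept

The string is accepted.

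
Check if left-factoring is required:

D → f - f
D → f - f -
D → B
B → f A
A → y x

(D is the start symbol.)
Yes, D has productions with common prefix 'f - f'

Left-factoring is needed when two productions for the same non-terminal
share a common prefix on the right-hand side.

Productions for D:
  D → f - f
  D → f - f -
  D → B

Found common prefix 'f - f' in productions for D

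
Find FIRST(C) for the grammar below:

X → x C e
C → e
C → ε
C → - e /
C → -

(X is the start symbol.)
{ '-', 'e', ε }

To compute FIRST(C), examine every production with C on the left-hand side, reading each right-hand side left to right until a non-nullable symbol is reached.

From C → e:
  - e is a terminal: add 'e' and stop
From C → ε:
  - ε-production, so ε ∈ FIRST(C)
From C → - e /:
  - '-' is a terminal: add '-' and stop
From C → -:
  - '-' is a terminal: add '-' and stop

Collecting: FIRST(C) = { '-', 'e', ε }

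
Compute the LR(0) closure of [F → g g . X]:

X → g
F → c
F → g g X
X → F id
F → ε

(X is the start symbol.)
Start with: [F → g g . X]
  [F → g g . X] has the dot before X: add [X → . g], [X → . F id]
  [X → . F id] has the dot before F: add [F → . c], [F → . g g X], [F → .]
No further items can be added.

CLOSURE = { [F → . c], [F → . g g X], [F → .], [F → g g . X], [X → . F id], [X → . g] }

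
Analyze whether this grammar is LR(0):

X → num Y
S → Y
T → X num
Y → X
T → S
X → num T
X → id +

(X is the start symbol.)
A grammar is LR(0) if no state in the canonical LR(0) collection has:
  - both a shift item (dot before a terminal) and a complete item (shift-reduce conflict), or
  - two or more complete items (reduce-reduce conflict; the accept item [X' → X .] counts as a complete item here).

Augment with X' → X and build the canonical LR(0) collection (I0 = CLOSURE({[X' → . X]}), then GOTO on every symbol after a dot until no new states appear). It has 10 states:
  I0: { [X → . id +], [X → . num T], [X → . num Y], [X' → . X] }  — shift
  I1: { [X' → X .] }  — accept
  I2: { [X → id . +] }  — shift
  I3: { [S → . Y], [T → . S], [T → . X num], [X → . id +], [X → . num T], [X → . num Y], [X → num . T], [X → num . Y], [Y → . X] }  — shift
  I4: { [T → S .] }  — reduce
  I5: { [X → num T .] }  — reduce
  I6: { [T → X . num], [Y → X .] }  — shift, reduce
  I7: { [S → Y .], [X → num Y .] }  — 2 reduces
  I8: { [T → X num .] }  — reduce
  I9: { [X → id + .] }  — reduce

Conflict in state I6:
  Shift-reduce conflict between [Y → X .] and [T → X . num]
So the grammar is NOT LR(0).

Answer: No. Shift-reduce conflict between [Y → X .] and [T → X . num]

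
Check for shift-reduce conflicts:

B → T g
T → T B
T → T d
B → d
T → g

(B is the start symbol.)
No shift-reduce conflicts

Augment with B' → B and build the canonical LR(0) collection (I0 = CLOSURE({[B' → . B]}), then GOTO on every symbol after a dot until no new states appear). It has 8 states:
  I0: { [B → . T g], [B → . d], [B' → . B], [T → . T B], [T → . T d], [T → . g] }  — shift
  I1: { [B' → B .] }  — accept
  I2: { [B → . T g], [B → . d], [B → T . g], [T → . T B], [T → . T d], [T → . g], [T → T . B], [T → T . d] }  — shift
  I3: { [B → d .] }  — reduce
  I4: { [T → g .] }  — reduce
  I5: { [T → T B .] }  — reduce
  I6: { [B → d .], [T → T d .] }  — 2 reduces
  I7: { [B → T g .], [T → g .] }  — 2 reduces

No state contains both a complete item and a shift item.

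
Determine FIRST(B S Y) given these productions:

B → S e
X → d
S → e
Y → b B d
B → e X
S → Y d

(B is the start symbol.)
{ 'b', 'e' }

FIRST sets of the non-terminals involved (from the grammar, by fixed-point iteration):
  FIRST(B) = { 'b', 'e' }

To compute FIRST(B S Y), process the symbols left to right:
Symbol B is a non-terminal. Add FIRST(B) \ {ε} = { 'b', 'e' }
B is not nullable (ε ∉ FIRST(B)), so stop here.
FIRST(B S Y) = { 'b', 'e' }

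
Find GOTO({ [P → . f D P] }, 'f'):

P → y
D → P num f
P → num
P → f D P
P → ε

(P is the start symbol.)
GOTO(I, 'f') = CLOSURE({ [A → αX.β] : [A → α.Xβ] ∈ I, X = 'f' })

Items with dot before 'f', with the dot advanced:
  [P → . f D P] → [P → f . D P]
Closure of the advanced items:
  [P → f . D P] has the dot before D: add [D → . P num f]
  [D → . P num f] has the dot before P: add [P → . y], [P → . num], [P → . f D P], [P → .]

GOTO = { [D → . P num f], [P → . f D P], [P → . num], [P → . y], [P → .], [P → f . D P] }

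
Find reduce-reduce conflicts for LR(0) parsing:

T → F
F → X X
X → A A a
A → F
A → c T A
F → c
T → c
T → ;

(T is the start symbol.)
Yes — I3: [A → F .] vs [T → F .]; I6: [F → c .] vs [T → c .]

Augment with T' → T and build the canonical LR(0) collection (I0 = CLOSURE({[T' → . T]}), then GOTO on every symbol after a dot until no new states appear). It has 14 states:
  I0: { [A → . F], [A → . c T A], [F → . X X], [F → . c], [T → . ;], [T → . F], [T → . c], [T' → . T], [X → . A A a] }  — shift
  I1: { [T → ; .] }  — reduce
  I2: { [A → . F], [A → . c T A], [F → . X X], [F → . c], [X → . A A a], [X → A . A a] }  — shift
  I3: { [A → F .], [T → F .] }  — 2 reduces
  I4: { [T' → T .] }  — accept
  I5: { [A → . F], [A → . c T A], [F → . X X], [F → . c], [F → X . X], [X → . A A a] }  — shift
  I6: { [A → . F], [A → . c T A], [A → c . T A], [F → . X X], [F → . c], [F → c .], [T → . ;], [T → . F], [T → . c], [T → c .], [X → . A A a] }  — shift, 2 reduces
  I7: { [A → . F], [A → . c T A], [A → c T . A], [F → . X X], [F → . c], [X → . A A a] }  — shift
  I8: { [A → . F], [A → . c T A], [A → c T A .], [F → . X X], [F → . c], [X → . A A a], [X → A . A a] }  — shift, reduce
  I9: { [A → F .] }  — reduce
  I10: { [A → . F], [A → . c T A], [A → c . T A], [F → . X X], [F → . c], [F → c .], [T → . ;], [T → . F], [T → . c], [X → . A A a] }  — shift, reduce
  I11: { [A → . F], [A → . c T A], [F → . X X], [F → . c], [X → . A A a], [X → A . A a], [X → A A . a] }  — shift
  I12: { [X → A A a .] }  — reduce
  I13: { [A → . F], [A → . c T A], [F → . X X], [F → . c], [F → X . X], [F → X X .], [X → . A A a] }  — shift, reduce

I3 contains complete items [A → F .], [T → F .] — reduce-reduce conflict.
I6 contains complete items [F → c .], [T → c .] — reduce-reduce conflict.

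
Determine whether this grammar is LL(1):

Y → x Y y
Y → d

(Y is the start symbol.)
Yes, the grammar is LL(1).

A grammar is LL(1) if for each non-terminal N with multiple productions, the predict sets of those productions are pairwise disjoint, where PREDICT(N → α) = (FIRST(α) \ {ε}) ∪ (FOLLOW(N) if α ⇒* ε).

For Y:
  PREDICT(Y → x Y y) = { 'x' }
  PREDICT(Y → d) = { 'd' }

All predict sets are disjoint. The grammar IS LL(1).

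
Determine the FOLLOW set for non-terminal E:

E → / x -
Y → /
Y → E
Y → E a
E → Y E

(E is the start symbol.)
To compute FOLLOW(E), find every occurrence of E on a right-hand side N → α E β: add FIRST(β) \ {ε}, and if β is empty or nullable also add FOLLOW(N). Iterate to a fixed point.

E is the start symbol, so $ ∈ FOLLOW(E).
In Y → E: E is at the end, add FOLLOW(Y)
In Y → E a: E is followed by a, add FIRST(a) \ {ε} = { 'a' }
In E → Y E: E is at the end; this adds FOLLOW(E) to itself — nothing new

The FOLLOW sets referred to above (computed the same way, to a fixed point):
  FOLLOW(Y) = { '/' }

Taking the union: FOLLOW(E) = { $, '/', 'a' }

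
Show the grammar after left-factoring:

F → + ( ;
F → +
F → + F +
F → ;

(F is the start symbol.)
Left-factoring transforms A → αβ₁ | αβ₂ into A → αA' and A' → β₁ | β₂
(α is the longest common prefix among the alternatives). Repeat until
no nonterminal has two alternatives with a common prefix.

Round 1: F has alternatives sharing prefix '+'. Introduce F': F → + F'
  Add: F' → ( ;
  Add: F' → ε
  Add: F' → F +

No remaining common prefixes — done.

Resulting grammar:
F → + F'
F' → ( ;
F' → ε
F' → F +
F → ;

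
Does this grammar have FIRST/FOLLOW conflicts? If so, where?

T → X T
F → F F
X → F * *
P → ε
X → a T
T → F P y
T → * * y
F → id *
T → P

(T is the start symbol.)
A FIRST/FOLLOW conflict occurs when a non-terminal N has a nullable alternative N → β (β ⇒* ε) and another alternative N → α with FIRST(α) ∩ FOLLOW(N) ≠ ∅: on such a lookahead the parser cannot decide between expanding α and letting N vanish via β.

Nullable non-terminals: P, T.
FIRST sets used below: FIRST(X) = { 'a', 'id' }, FIRST(F) = { 'id' }, FIRST(P) = { ε }
P has a nullable alternative but only one production, so nothing to check.

T: nullable alternative(s) T → P; FOLLOW(T) = { $, '*', 'a', 'id' }
  T → X T: FIRST \ {ε} = { 'a', 'id' } — overlaps FOLLOW(T) on { 'a', 'id' }: CONFLICT
  T → F P y: FIRST \ {ε} = { 'id' } — overlaps FOLLOW(T) on { 'id' }: CONFLICT
  T → * * y: FIRST \ {ε} = { '*' } — overlaps FOLLOW(T) on { '*' }: CONFLICT
  T → P: FIRST \ {ε} = { } — this is the only nullable alternative, skip

F, X have no nullable alternative, so no FIRST/FOLLOW check is needed there.

So the grammar has 3 FIRST/FOLLOW conflicts (marked CONFLICT above).

Answer: Yes. T → X T with FOLLOW(T) on { 'a', 'id' }; T → F P y with FOLLOW(T) on { 'id' }; T → '*' '*' y with FOLLOW(T) on { '*' }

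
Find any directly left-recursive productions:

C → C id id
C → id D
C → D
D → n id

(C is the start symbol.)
C → C id id: LEFT RECURSIVE (starts with C)
C → id D: starts with id
C → D: starts with D
D → n id: starts with n

The grammar has direct left recursion on: C.

Answer: Yes, C is left-recursive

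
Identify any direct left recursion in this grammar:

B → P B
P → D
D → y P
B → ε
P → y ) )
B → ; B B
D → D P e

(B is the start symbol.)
Direct left recursion occurs when N → N α for some non-terminal N (the right-hand side begins with the left-hand side itself).

B → P B: starts with P
P → D: starts with D
D → y P: starts with y
B → ε: starts with ε
P → y ) ): starts with y
B → ; B B: starts with ';'
D → D P e: LEFT RECURSIVE (starts with D)

The grammar has direct left recursion on: D.

Answer: Yes, D is left-recursive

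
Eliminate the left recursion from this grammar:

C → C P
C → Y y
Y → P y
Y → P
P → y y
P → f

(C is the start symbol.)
C is directly left-recursive. The standard transformation for
  A → A α₁ | ... | A α_m | β₁ | ... | β_n
is
  A  → β₁ A' | ... | β_n A'
  A' → α₁ A' | ... | α_m A' | ε

C → Y y becomes C → Y y C'
C → C P becomes C' → P C'
Add C' → ε

Productions for other non-terminals are unchanged:
  Y → P y
  Y → P
  P → y y
  P → f

Resulting grammar:
C → Y y C'
C' → P C'
C' → ε
Y → P y
Y → P
P → y y
P → f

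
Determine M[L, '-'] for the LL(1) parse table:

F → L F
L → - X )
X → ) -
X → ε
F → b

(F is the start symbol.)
To find M[L, '-'], we find productions for L where '-' is in the predict set (PREDICT(N → α) = (FIRST(α) \ {ε}) ∪ (FOLLOW(N) if α ⇒* ε)).

L → - X ): PREDICT = { '-' }
  '-' is in predict set, so this production goes in M[L, '-']

M[L, '-'] = L → - X )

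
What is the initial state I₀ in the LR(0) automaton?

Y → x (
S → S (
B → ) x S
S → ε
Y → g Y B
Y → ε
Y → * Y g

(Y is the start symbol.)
First, augment the grammar with Y' → Y
I₀ = CLOSURE({ [Y' → . Y] }):
  [Y' → . Y] has the dot before Y: add [Y → . x (], [Y → . g Y B], [Y → .], [Y → . * Y g]
No further items can be added.

I₀ = { [Y → . * Y g], [Y → . g Y B], [Y → . x (], [Y → .], [Y' → . Y] }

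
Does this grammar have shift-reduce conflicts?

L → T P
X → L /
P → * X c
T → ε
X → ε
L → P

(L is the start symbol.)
A shift-reduce conflict occurs when an LR(0) state has both:
  - a complete (reduce) item [A → α .] (dot at the end), and
  - a shift item [B → β . c γ] (dot before a terminal).

Augment with L' → L and build the canonical LR(0) collection (I0 = CLOSURE({[L' → . L]}), then GOTO on every symbol after a dot until no new states appear). It has 10 states:
  I0: { [L → . P], [L → . T P], [L' → . L], [P → . * X c], [T → .] }  — shift, reduce
  I1: { [L → . P], [L → . T P], [P → * . X c], [P → . * X c], [T → .], [X → . L /], [X → .] }  — shift, 2 reduces
  I2: { [L' → L .] }  — accept
  I3: { [L → P .] }  — reduce
  I4: { [L → T . P], [P → . * X c] }  — shift
  I5: { [L → T P .] }  — reduce
  I6: { [X → L . /] }  — shift
  I7: { [P → * X . c] }  — shift
  I8: { [P → * X c .] }  — reduce
  I9: { [X → L / .] }  — reduce

I0 contains reduce item [T → .] and shift item [P → . * X c] — shift-reduce conflict.
I1 contains reduce items [T → .], [X → .] and shift item [P → . * X c] — shift-reduce conflict.

Answer: Yes — I0: [T → .] vs [P → . * X c]; I1: [T → .] vs [P → . * X c]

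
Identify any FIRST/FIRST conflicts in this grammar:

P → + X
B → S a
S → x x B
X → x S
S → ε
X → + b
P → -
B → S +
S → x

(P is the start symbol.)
FIRST sets of the non-terminals at (or reachable through a nullable prefix from) the front of some alternative:
  FIRST(S) = { 'x', ε }

Productions for P:
  P → + X: FIRST = { '+' }
  P → -: FIRST = { '-' }
Productions for B:
  B → S a: FIRST = { 'a', 'x' }
  B → S +: FIRST = { '+', 'x' }
Productions for S:
  S → x x B: FIRST = { 'x' }
  S → ε: FIRST = { ε }
  S → x: FIRST = { 'x' }
Productions for X:
  X → x S: FIRST = { 'x' }
  X → + b: FIRST = { '+' }

Conflict for B: B → S a and B → S +
  Overlap: { 'x' }
Conflict for S: S → x x B and S → x
  Overlap: { 'x' }

Answer: Yes. B → S a / B → S '+' on { 'x' }; S → x x B / S → x on { 'x' }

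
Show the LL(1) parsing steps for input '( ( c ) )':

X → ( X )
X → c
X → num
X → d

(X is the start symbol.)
LL(1) parsing maintains a stack (initially the start symbol over $) and the input. At each step: if the stack top is a terminal, match it against the current input token; if it is a non-terminal N, replace it with the RHS of M[N, lookahead] (the unique production whose predict set contains the lookahead).

Stack is shown with the top on the left.

Stack      Input        Action
------------------------------
X $        ( ( c ) ) $  output X → ( X )
( X ) $    ( ( c ) ) $  match '('
X ) $      ( c ) ) $    output X → ( X )
( X ) ) $  ( c ) ) $    match '('
X ) ) $    c ) ) $      output X → c
c ) ) $    c ) ) $      match 'c'
) ) $      ) ) $        match ')'
) $        ) $          match ')'
$          $            accept

The string is accepted.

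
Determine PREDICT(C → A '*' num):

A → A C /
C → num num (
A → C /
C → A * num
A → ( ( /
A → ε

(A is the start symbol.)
{ '(', '*', 'num' }

PREDICT(C → A '*' num) = (FIRST(RHS) \ {ε}) ∪ (FOLLOW(C) if ε ∈ FIRST(RHS), i.e. RHS ⇒* ε)
FIRST(A) = { '(', '*', 'num', ε }
FIRST(A '*' num) = { '(', '*', 'num' }
ε ∉ FIRST(A '*' num), so FOLLOW(C) is not added.
PREDICT(C → A '*' num) = { '(', '*', 'num' }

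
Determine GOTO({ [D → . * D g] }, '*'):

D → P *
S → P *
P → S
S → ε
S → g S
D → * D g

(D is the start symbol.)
{ [D → * . D g], [D → . * D g], [D → . P *], [P → . S], [S → . P *], [S → . g S], [S → .] }

GOTO(I, '*') = CLOSURE({ [A → αX.β] : [A → α.Xβ] ∈ I, X = '*' })

Items with dot before '*', with the dot advanced:
  [D → . * D g] → [D → * . D g]
Closure of the advanced items:
  [D → * . D g] has the dot before D: add [D → . P *], [D → . * D g]
  [D → . P *] has the dot before P: add [P → . S]
  [P → . S] has the dot before S: add [S → . P *], [S → .], [S → . g S]

GOTO = { [D → * . D g], [D → . * D g], [D → . P *], [P → . S], [S → . P *], [S → . g S], [S → .] }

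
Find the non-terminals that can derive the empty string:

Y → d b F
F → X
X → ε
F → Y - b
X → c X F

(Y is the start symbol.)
{ 'F', 'X' }

ε-productions: X → ε
So X is immediately nullable.
F → X: every symbol on the right is nullable, so F is nullable too.
No further non-terminal can be added: every production for the remaining non-terminals contains a terminal or a non-nullable non-terminal.
Nullable = { 'F', 'X' }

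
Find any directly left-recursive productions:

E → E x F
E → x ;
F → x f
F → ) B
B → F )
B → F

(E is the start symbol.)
Yes, E is left-recursive

Direct left recursion occurs when N → N α for some non-terminal N (the right-hand side begins with the left-hand side itself).

E → E x F: LEFT RECURSIVE (starts with E)
E → x ;: starts with x
F → x f: starts with x
F → ) B: starts with ')'
B → F ): starts with F
B → F: starts with F

The grammar has direct left recursion on: E.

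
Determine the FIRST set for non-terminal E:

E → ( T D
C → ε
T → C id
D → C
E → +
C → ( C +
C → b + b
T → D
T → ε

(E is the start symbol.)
{ '(', '+' }

From E → ( T D:
  - '(' is a terminal: add '(' and stop
From E → +:
  - '+' is a terminal: add '+' and stop

Collecting: FIRST(E) = { '(', '+' }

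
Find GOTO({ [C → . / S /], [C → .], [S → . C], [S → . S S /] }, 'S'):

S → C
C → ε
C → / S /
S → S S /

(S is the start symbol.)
GOTO(I, 'S') = CLOSURE({ [A → αX.β] : [A → α.Xβ] ∈ I, X = 'S' })

Items with dot before 'S', with the dot advanced:
  [S → . S S /] → [S → S . S /]
Closure of the advanced items:
  [S → S . S /] has the dot before S: add [S → . C], [S → . S S /]
  [S → . C] has the dot before C: add [C → .], [C → . / S /]

GOTO = { [C → . / S /], [C → .], [S → . C], [S → . S S /], [S → S . S /] }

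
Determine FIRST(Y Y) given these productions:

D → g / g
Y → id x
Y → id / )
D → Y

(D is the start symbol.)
{ 'id' }

FIRST sets of the non-terminals involved (from the grammar, by fixed-point iteration):
  FIRST(Y) = { 'id' }

To compute FIRST(Y Y), process the symbols left to right:
Symbol Y is a non-terminal. Add FIRST(Y) \ {ε} = { 'id' }
Y is not nullable (ε ∉ FIRST(Y)), so stop here.
FIRST(Y Y) = { 'id' }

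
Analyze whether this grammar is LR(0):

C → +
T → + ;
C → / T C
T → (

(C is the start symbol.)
Augment with C' → C and build the canonical LR(0) collection (I0 = CLOSURE({[C' → . C]}), then GOTO on every symbol after a dot until no new states appear). It has 9 states:
  I0: { [C → . +], [C → . / T C], [C' → . C] }  — shift
  I1: { [C → + .] }  — reduce
  I2: { [C → / . T C], [T → . (], [T → . + ;] }  — shift
  I3: { [C' → C .] }  — accept
  I4: { [T → ( .] }  — reduce
  I5: { [T → + . ;] }  — shift
  I6: { [C → . +], [C → . / T C], [C → / T . C] }  — shift
  I7: { [C → / T C .] }  — reduce
  I8: { [T → + ; .] }  — reduce

Every state is either a pure shift/goto state or contains exactly one complete item and nothing to shift — no conflicts. The grammar is LR(0).

Answer: Yes, the grammar is LR(0)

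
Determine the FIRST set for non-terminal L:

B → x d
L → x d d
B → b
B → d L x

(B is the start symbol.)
To compute FIRST(L), examine every production with L on the left-hand side, reading each right-hand side left to right until a non-nullable symbol is reached.

From L → x d d:
  - x is a terminal: add 'x' and stop

Collecting: FIRST(L) = { 'x' }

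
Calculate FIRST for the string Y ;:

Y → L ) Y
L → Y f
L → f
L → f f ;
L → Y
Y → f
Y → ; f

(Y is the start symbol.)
{ ';', 'f' }

FIRST sets of the non-terminals involved (from the grammar, by fixed-point iteration):
  FIRST(Y) = { ';', 'f' }

To compute FIRST(Y ;), process the symbols left to right:
Symbol Y is a non-terminal. Add FIRST(Y) \ {ε} = { ';', 'f' }
Y is not nullable (ε ∉ FIRST(Y)), so stop here.
FIRST(Y ;) = { ';', 'f' }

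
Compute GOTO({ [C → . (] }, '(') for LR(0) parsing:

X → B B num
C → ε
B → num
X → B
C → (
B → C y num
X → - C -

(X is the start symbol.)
GOTO(I, '(') = CLOSURE({ [A → αX.β] : [A → α.Xβ] ∈ I, X = '(' })

Items with dot before '(', with the dot advanced:
  [C → . (] → [C → ( .]
Closure adds nothing (no advanced item has the dot before a non-terminal).

GOTO = { [C → ( .] }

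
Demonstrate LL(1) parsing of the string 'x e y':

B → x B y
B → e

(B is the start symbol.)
LL(1) parsing maintains a stack (initially the start symbol over $) and the input. At each step: if the stack top is a terminal, match it against the current input token; if it is a non-terminal N, replace it with the RHS of M[N, lookahead] (the unique production whose predict set contains the lookahead).

Stack is shown with the top on the left.

Stack    Input    Action
------------------------
B $      x e y $  output B → x B y
x B y $  x e y $  match 'x'
B y $    e y $    output B → e
e y $    e y $    match 'e'
y $      y $      match 'y'
$        $        accept

The string is accepted.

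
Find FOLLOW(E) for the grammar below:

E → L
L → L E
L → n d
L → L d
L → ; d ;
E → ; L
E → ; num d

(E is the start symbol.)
E is the start symbol, so $ ∈ FOLLOW(E).
In L → L E: E is at the end, add FOLLOW(L)

The FOLLOW sets referred to above (computed the same way, to a fixed point):
  FOLLOW(L) = { $, ';', 'd', 'n' }

Taking the union: FOLLOW(E) = { $, ';', 'd', 'n' }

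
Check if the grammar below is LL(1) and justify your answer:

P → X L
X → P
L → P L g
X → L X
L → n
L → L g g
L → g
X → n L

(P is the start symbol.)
A grammar is LL(1) if for each non-terminal N with multiple productions, the predict sets of those productions are pairwise disjoint, where PREDICT(N → α) = (FIRST(α) \ {ε}) ∪ (FOLLOW(N) if α ⇒* ε).

Relevant sets:
  FIRST(P) = { 'g', 'n' }
  FIRST(L) = { 'g', 'n' }

For X:
  PREDICT(X → P) = { 'g', 'n' }
  PREDICT(X → L X) = { 'g', 'n' }
  PREDICT(X → n L) = { 'n' }
For L:
  PREDICT(L → P L g) = { 'g', 'n' }
  PREDICT(L → n) = { 'n' }
  PREDICT(L → L g g) = { 'g', 'n' }
  PREDICT(L → g) = { 'g' }
P has a single production, so nothing to check there.

Conflict found: Predict set conflict for X: { 'g', 'n' }
The grammar is NOT LL(1).

Answer: No. Predict set conflict for X: { 'g', 'n' }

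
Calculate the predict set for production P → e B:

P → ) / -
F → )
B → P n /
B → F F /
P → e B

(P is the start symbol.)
{ 'e' }

PREDICT(P → e B) = (FIRST(RHS) \ {ε}) ∪ (FOLLOW(P) if ε ∈ FIRST(RHS), i.e. RHS ⇒* ε)
FIRST(e B) = { 'e' }
ε ∉ FIRST(e B), so FOLLOW(P) is not added.
PREDICT(P → e B) = { 'e' }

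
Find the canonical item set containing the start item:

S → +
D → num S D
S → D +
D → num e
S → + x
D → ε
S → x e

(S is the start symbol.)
{ [D → . num S D], [D → . num e], [D → .], [S → . + x], [S → . +], [S → . D +], [S → . x e], [S' → . S] }

First, augment the grammar with S' → S
I₀ = CLOSURE({ [S' → . S] }):
  [S' → . S] has the dot before S: add [S → . +], [S → . D +], [S → . + x], [S → . x e]
  [S → . D +] has the dot before D: add [D → . num S D], [D → . num e], [D → .]
No further items can be added.

I₀ = { [D → . num S D], [D → . num e], [D → .], [S → . + x], [S → . +], [S → . D +], [S → . x e], [S' → . S] }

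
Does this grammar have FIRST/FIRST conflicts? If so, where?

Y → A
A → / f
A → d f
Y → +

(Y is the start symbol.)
A FIRST/FIRST conflict occurs when two productions N → α and N → β for the same non-terminal have FIRST(α) ∩ FIRST(β) ≠ ∅ (with ε ∈ FIRST of a nullable right-hand side, so two nullable alternatives also conflict).

FIRST sets of the non-terminals at (or reachable through a nullable prefix from) the front of some alternative:
  FIRST(A) = { '/', 'd' }

Productions for Y:
  Y → A: FIRST = { '/', 'd' }
  Y → +: FIRST = { '+' }
Productions for A:
  A → / f: FIRST = { '/' }
  A → d f: FIRST = { 'd' }

All alternatives of each non-terminal have pairwise disjoint FIRST sets.

Answer: No FIRST/FIRST conflicts.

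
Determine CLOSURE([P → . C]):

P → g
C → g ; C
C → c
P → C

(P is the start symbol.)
To compute CLOSURE, for each item [A → α.Bβ] where B is a non-terminal, add [B → .γ] for all productions B → γ; repeat for the newly added items until nothing changes.

Start with: [P → . C]
  [P → . C] has the dot before C: add [C → . g ; C], [C → . c]
No further items can be added.

CLOSURE = { [C → . c], [C → . g ; C], [P → . C] }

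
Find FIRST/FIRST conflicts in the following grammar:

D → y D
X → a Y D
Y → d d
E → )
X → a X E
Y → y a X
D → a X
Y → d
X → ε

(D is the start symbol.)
Yes. X → a Y D / X → a X E on { 'a' }; Y → d d / Y → d on { 'd' }

A FIRST/FIRST conflict occurs when two productions N → α and N → β for the same non-terminal have FIRST(α) ∩ FIRST(β) ≠ ∅ (with ε ∈ FIRST of a nullable right-hand side, so two nullable alternatives also conflict).

Productions for D:
  D → y D: FIRST = { 'y' }
  D → a X: FIRST = { 'a' }
Productions for X:
  X → a Y D: FIRST = { 'a' }
  X → a X E: FIRST = { 'a' }
  X → ε: FIRST = { ε }
Productions for Y:
  Y → d d: FIRST = { 'd' }
  Y → y a X: FIRST = { 'y' }
  Y → d: FIRST = { 'd' }
E has only one production, so no FIRST/FIRST conflict is possible there.

Conflict for X: X → a Y D and X → a X E
  Overlap: { 'a' }
Conflict for Y: Y → d d and Y → d
  Overlap: { 'd' }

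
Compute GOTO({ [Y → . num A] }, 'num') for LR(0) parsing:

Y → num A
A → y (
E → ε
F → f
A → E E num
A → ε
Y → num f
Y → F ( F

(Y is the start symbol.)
GOTO(I, 'num') = CLOSURE({ [A → αX.β] : [A → α.Xβ] ∈ I, X = 'num' })

Items with dot before 'num', with the dot advanced:
  [Y → . num A] → [Y → num . A]
Closure of the advanced items:
  [Y → num . A] has the dot before A: add [A → . y (], [A → . E E num], [A → .]
  [A → . E E num] has the dot before E: add [E → .]

GOTO = { [A → . E E num], [A → . y (], [A → .], [E → .], [Y → num . A] }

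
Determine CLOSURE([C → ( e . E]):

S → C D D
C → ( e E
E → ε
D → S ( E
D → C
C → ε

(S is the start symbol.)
{ [C → ( e . E], [E → .] }

Start with: [C → ( e . E]
  [C → ( e . E] has the dot before E: add [E → .]
No further items can be added.

CLOSURE = { [C → ( e . E], [E → .] }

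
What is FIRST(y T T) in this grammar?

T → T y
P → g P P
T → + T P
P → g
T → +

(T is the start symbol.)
{ 'y' }

To compute FIRST(y T T), process the symbols left to right:
Symbol y is a terminal. Add 'y' and stop.
FIRST(y T T) = { 'y' }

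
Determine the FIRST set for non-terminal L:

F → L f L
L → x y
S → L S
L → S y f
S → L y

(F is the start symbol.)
{ 'x' }

To compute FIRST(L), examine every production with L on the left-hand side, reading each right-hand side left to right until a non-nullable symbol is reached.

FIRST sets of the other non-terminals involved (by the same procedure, iterated to a fixed point):
  FIRST(S) = { 'x' }

From L → x y:
  - x is a terminal: add 'x' and stop
From L → S y f:
  - S is a non-terminal: add FIRST(S) \ {ε} = { 'x' }
    S is not nullable, so stop

Collecting: FIRST(L) = { 'x' }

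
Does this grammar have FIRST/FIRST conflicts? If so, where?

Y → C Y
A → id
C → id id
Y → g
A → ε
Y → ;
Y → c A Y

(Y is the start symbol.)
No FIRST/FIRST conflicts.

FIRST sets of the non-terminals at (or reachable through a nullable prefix from) the front of some alternative:
  FIRST(C) = { 'id' }

Productions for Y:
  Y → C Y: FIRST = { 'id' }
  Y → g: FIRST = { 'g' }
  Y → ;: FIRST = { ';' }
  Y → c A Y: FIRST = { 'c' }
Productions for A:
  A → id: FIRST = { 'id' }
  A → ε: FIRST = { ε }
C has only one production, so no FIRST/FIRST conflict is possible there.

All alternatives of each non-terminal have pairwise disjoint FIRST sets.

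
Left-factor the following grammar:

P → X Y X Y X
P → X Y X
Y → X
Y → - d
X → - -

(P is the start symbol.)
P → X Y X P'
P' → Y X
P' → ε
Y → X
Y → - d
X → - -

Left-factoring transforms A → αβ₁ | αβ₂ into A → αA' and A' → β₁ | β₂
(α is the longest common prefix among the alternatives). Repeat until
no nonterminal has two alternatives with a common prefix.

Round 1: P has alternatives sharing prefix 'X Y X'. Introduce P': P → X Y X P'
  Add: P' → Y X
  Add: P' → ε

No remaining common prefixes — done.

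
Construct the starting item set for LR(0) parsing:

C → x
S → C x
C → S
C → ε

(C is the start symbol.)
{ [C → . S], [C → . x], [C → .], [C' → . C], [S → . C x] }

First, augment the grammar with C' → C
I₀ = CLOSURE({ [C' → . C] }):
  [C' → . C] has the dot before C: add [C → . x], [C → . S], [C → .]
  [C → . S] has the dot before S: add [S → . C x]
No further items can be added.

I₀ = { [C → . S], [C → . x], [C → .], [C' → . C], [S → . C x] }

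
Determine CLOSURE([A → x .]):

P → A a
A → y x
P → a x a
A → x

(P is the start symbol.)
{ [A → x .] }

To compute CLOSURE, for each item [A → α.Bβ] where B is a non-terminal, add [B → .γ] for all productions B → γ; repeat for the newly added items until nothing changes.

Start with: [A → x .]
The dot is at the end, so nothing is added.

CLOSURE = { [A → x .] }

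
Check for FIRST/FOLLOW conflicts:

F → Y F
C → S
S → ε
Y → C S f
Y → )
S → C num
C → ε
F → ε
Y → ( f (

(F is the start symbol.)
Yes. C → S with FOLLOW(C) on { 'num' }; S → C num with FOLLOW(S) on { 'num' }

A FIRST/FOLLOW conflict occurs when a non-terminal N has a nullable alternative N → β (β ⇒* ε) and another alternative N → α with FIRST(α) ∩ FOLLOW(N) ≠ ∅: on such a lookahead the parser cannot decide between expanding α and letting N vanish via β.

Nullable non-terminals: C, F, S.
FIRST sets used below: FIRST(S) = { 'num', ε }, FIRST(Y) = { '(', ')', 'f', 'num' }, FIRST(C) = { 'num', ε }

C: nullable alternative(s) C → S, C → ε; FOLLOW(C) = { 'f', 'num' }
  C → S: FIRST \ {ε} = { 'num' } — overlaps FOLLOW(C) on { 'num' }: CONFLICT
  C → ε: FIRST \ {ε} = { } — disjoint from FOLLOW(C)

F: nullable alternative(s) F → ε; FOLLOW(F) = { $ }
  F → Y F: FIRST \ {ε} = { '(', ')', 'f', 'num' } — disjoint from FOLLOW(F)
  F → ε: FIRST \ {ε} = { } — this is the only nullable alternative, skip

S: nullable alternative(s) S → ε; FOLLOW(S) = { 'f', 'num' }
  S → ε: FIRST \ {ε} = { } — this is the only nullable alternative, skip
  S → C num: FIRST \ {ε} = { 'num' } — overlaps FOLLOW(S) on { 'num' }: CONFLICT

Y has no nullable alternative, so no FIRST/FOLLOW check is needed there.

So the grammar has 2 FIRST/FOLLOW conflicts (marked CONFLICT above).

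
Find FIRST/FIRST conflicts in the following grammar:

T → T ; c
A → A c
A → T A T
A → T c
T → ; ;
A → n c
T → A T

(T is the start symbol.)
Yes. T → T ';' c / T → ';' ';' on { ';' }; T → T ';' c / T → A T on { ';', 'n' }; T → ';' ';' / T → A T on { ';' }; A → A c / A → T A T on { ';', 'n' }; A → A c / A → T c on { ';', 'n' }; A → A c / A → n c on { 'n' }; A → T A T / A → T c on { ';', 'n' }; A → T A T / A → n c on { 'n' }; A → T c / A → n c on { 'n' }

A FIRST/FIRST conflict occurs when two productions N → α and N → β for the same non-terminal have FIRST(α) ∩ FIRST(β) ≠ ∅ (with ε ∈ FIRST of a nullable right-hand side, so two nullable alternatives also conflict).

FIRST sets of the non-terminals at (or reachable through a nullable prefix from) the front of some alternative:
  FIRST(T) = { ';', 'n' }
  FIRST(A) = { ';', 'n' }

Productions for T:
  T → T ; c: FIRST = { ';', 'n' }
  T → ; ;: FIRST = { ';' }
  T → A T: FIRST = { ';', 'n' }
Productions for A:
  A → A c: FIRST = { ';', 'n' }
  A → T A T: FIRST = { ';', 'n' }
  A → T c: FIRST = { ';', 'n' }
  A → n c: FIRST = { 'n' }

Conflict for T: T → T ; c and T → ; ;
  Overlap: { ';' }
Conflict for T: T → T ; c and T → A T
  Overlap: { ';', 'n' }
Conflict for T: T → ; ; and T → A T
  Overlap: { ';' }
Conflict for A: A → A c and A → T A T
  Overlap: { ';', 'n' }
Conflict for A: A → A c and A → T c
  Overlap: { ';', 'n' }
Conflict for A: A → A c and A → n c
  Overlap: { 'n' }
Conflict for A: A → T A T and A → T c
  Overlap: { ';', 'n' }
Conflict for A: A → T A T and A → n c
  Overlap: { 'n' }
Conflict for A: A → T c and A → n c
  Overlap: { 'n' }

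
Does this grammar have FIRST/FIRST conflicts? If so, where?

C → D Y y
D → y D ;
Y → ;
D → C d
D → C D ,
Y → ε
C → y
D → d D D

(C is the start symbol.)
Yes. C → D Y y / C → y on { 'y' }; D → y D ';' / D → C d on { 'y' }; D → y D ';' / D → C D ',' on { 'y' }; D → C d / D → C D ',' on { 'd', 'y' }; D → C d / D → d D D on { 'd' }; D → C D ',' / D → d D D on { 'd' }

A FIRST/FIRST conflict occurs when two productions N → α and N → β for the same non-terminal have FIRST(α) ∩ FIRST(β) ≠ ∅ (with ε ∈ FIRST of a nullable right-hand side, so two nullable alternatives also conflict).

FIRST sets of the non-terminals at (or reachable through a nullable prefix from) the front of some alternative:
  FIRST(D) = { 'd', 'y' }
  FIRST(C) = { 'd', 'y' }

Productions for C:
  C → D Y y: FIRST = { 'd', 'y' }
  C → y: FIRST = { 'y' }
Productions for D:
  D → y D ;: FIRST = { 'y' }
  D → C d: FIRST = { 'd', 'y' }
  D → C D ,: FIRST = { 'd', 'y' }
  D → d D D: FIRST = { 'd' }
Productions for Y:
  Y → ;: FIRST = { ';' }
  Y → ε: FIRST = { ε }

Conflict for C: C → D Y y and C → y
  Overlap: { 'y' }
Conflict for D: D → y D ; and D → C d
  Overlap: { 'y' }
Conflict for D: D → y D ; and D → C D ,
  Overlap: { 'y' }
Conflict for D: D → C d and D → C D ,
  Overlap: { 'd', 'y' }
Conflict for D: D → C d and D → d D D
  Overlap: { 'd' }
Conflict for D: D → C D , and D → d D D
  Overlap: { 'd' }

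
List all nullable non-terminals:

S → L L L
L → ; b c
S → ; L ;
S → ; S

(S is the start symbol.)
None

A non-terminal is nullable if it can derive ε (the empty string): either it has an ε-production, or it has a production whose right-hand side consists entirely of nullable non-terminals.

There are no ε-productions, so no non-terminal can derive ε.
No non-terminals are nullable.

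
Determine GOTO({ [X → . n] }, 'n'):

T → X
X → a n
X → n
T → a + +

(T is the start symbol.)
{ [X → n .] }

GOTO(I, 'n') = CLOSURE({ [A → αX.β] : [A → α.Xβ] ∈ I, X = 'n' })

Items with dot before 'n', with the dot advanced:
  [X → . n] → [X → n .]
Closure adds nothing (no advanced item has the dot before a non-terminal).

GOTO = { [X → n .] }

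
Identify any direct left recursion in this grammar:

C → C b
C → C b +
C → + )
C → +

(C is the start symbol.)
Direct left recursion occurs when N → N α for some non-terminal N (the right-hand side begins with the left-hand side itself).

C → C b: LEFT RECURSIVE (starts with C)
C → C b +: LEFT RECURSIVE (starts with C)
C → + ): starts with '+'
C → +: starts with '+'

The grammar has direct left recursion on: C.

Answer: Yes, C is left-recursive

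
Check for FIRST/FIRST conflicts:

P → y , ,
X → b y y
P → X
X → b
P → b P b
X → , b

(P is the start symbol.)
A FIRST/FIRST conflict occurs when two productions N → α and N → β for the same non-terminal have FIRST(α) ∩ FIRST(β) ≠ ∅ (with ε ∈ FIRST of a nullable right-hand side, so two nullable alternatives also conflict).

FIRST sets of the non-terminals at (or reachable through a nullable prefix from) the front of some alternative:
  FIRST(X) = { ',', 'b' }

Productions for P:
  P → y , ,: FIRST = { 'y' }
  P → X: FIRST = { ',', 'b' }
  P → b P b: FIRST = { 'b' }
Productions for X:
  X → b y y: FIRST = { 'b' }
  X → b: FIRST = { 'b' }
  X → , b: FIRST = { ',' }

Conflict for P: P → X and P → b P b
  Overlap: { 'b' }
Conflict for X: X → b y y and X → b
  Overlap: { 'b' }

Answer: Yes. P → X / P → b P b on { 'b' }; X → b y y / X → b on { 'b' }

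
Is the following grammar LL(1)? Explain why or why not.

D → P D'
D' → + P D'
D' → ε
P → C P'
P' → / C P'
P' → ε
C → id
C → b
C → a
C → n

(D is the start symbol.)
Yes, the grammar is LL(1).

Relevant sets:
  FOLLOW(D') = { $ }
  FOLLOW(P') = { $, '+' }

For D':
  PREDICT(D' → '+' P D') = { '+' }
  PREDICT(D' → ε) = { $ }
For P':
  PREDICT(P' → '/' C P') = { '/' }
  PREDICT(P' → ε) = { $, '+' }
For C:
  PREDICT(C → id) = { 'id' }
  PREDICT(C → b) = { 'b' }
  PREDICT(C → a) = { 'a' }
  PREDICT(C → n) = { 'n' }
D, P have a single production, so nothing to check there.

All predict sets are disjoint. The grammar IS LL(1).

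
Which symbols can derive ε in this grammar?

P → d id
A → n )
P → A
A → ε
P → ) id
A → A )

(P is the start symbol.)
ε-productions: A → ε
So A is immediately nullable.
P → A: every symbol on the right is nullable, so P is nullable too.
Every non-terminal is now nullable.
Nullable = { 'A', 'P' }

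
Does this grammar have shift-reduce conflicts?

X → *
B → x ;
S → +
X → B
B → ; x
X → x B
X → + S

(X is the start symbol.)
Yes — I7: [B → x ; .] vs [B → ; . x]

Augment with X' → X and build the canonical LR(0) collection (I0 = CLOSURE({[X' → . X]}), then GOTO on every symbol after a dot until no new states appear). It has 14 states:
  I0: { [B → . ; x], [B → . x ;], [X → . *], [X → . + S], [X → . B], [X → . x B], [X' → . X] }  — shift
  I1: { [X → * .] }  — reduce
  I2: { [S → . +], [X → + . S] }  — shift
  I3: { [B → ; . x] }  — shift
  I4: { [X → B .] }  — reduce
  I5: { [X' → X .] }  — accept
  I6: { [B → . ; x], [B → . x ;], [B → x . ;], [X → x . B] }  — shift
  I7: { [B → ; . x], [B → x ; .] }  — shift, reduce
  I8: { [X → x B .] }  — reduce
  I9: { [B → x . ;] }  — shift
  I10: { [B → x ; .] }  — reduce
  I11: { [B → ; x .] }  — reduce
  I12: { [S → + .] }  — reduce
  I13: { [X → + S .] }  — reduce

I7 contains reduce item [B → x ; .] and shift item [B → ; . x] — shift-reduce conflict.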